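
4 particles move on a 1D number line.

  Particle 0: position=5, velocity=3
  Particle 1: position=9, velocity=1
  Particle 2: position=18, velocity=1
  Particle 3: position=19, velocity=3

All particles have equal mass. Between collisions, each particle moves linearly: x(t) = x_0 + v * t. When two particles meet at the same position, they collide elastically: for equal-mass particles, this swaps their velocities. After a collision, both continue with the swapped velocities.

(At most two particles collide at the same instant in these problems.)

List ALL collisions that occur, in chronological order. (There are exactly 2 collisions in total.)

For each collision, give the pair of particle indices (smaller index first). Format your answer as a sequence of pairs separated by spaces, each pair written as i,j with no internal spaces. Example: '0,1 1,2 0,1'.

Collision at t=2: particles 0 and 1 swap velocities; positions: p0=11 p1=11 p2=20 p3=25; velocities now: v0=1 v1=3 v2=1 v3=3
Collision at t=13/2: particles 1 and 2 swap velocities; positions: p0=31/2 p1=49/2 p2=49/2 p3=77/2; velocities now: v0=1 v1=1 v2=3 v3=3

Answer: 0,1 1,2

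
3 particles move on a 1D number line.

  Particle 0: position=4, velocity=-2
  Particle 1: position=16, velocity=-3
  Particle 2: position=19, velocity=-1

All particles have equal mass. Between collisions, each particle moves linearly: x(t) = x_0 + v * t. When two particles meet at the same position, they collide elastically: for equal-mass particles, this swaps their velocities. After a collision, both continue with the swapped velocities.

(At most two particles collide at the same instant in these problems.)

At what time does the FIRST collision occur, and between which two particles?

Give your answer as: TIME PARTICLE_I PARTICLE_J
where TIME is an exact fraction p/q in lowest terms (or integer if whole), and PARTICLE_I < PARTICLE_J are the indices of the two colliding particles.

Pair (0,1): pos 4,16 vel -2,-3 -> gap=12, closing at 1/unit, collide at t=12
Pair (1,2): pos 16,19 vel -3,-1 -> not approaching (rel speed -2 <= 0)
Earliest collision: t=12 between 0 and 1

Answer: 12 0 1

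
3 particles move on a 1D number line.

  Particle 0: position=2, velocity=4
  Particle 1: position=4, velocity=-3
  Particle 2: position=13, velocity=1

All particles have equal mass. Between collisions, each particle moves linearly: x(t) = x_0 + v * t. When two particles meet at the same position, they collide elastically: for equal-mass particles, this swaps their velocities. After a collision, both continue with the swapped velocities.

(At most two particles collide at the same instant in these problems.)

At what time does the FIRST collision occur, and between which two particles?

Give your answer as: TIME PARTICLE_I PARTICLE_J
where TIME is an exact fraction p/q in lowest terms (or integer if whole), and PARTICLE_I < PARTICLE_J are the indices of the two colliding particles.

Answer: 2/7 0 1

Derivation:
Pair (0,1): pos 2,4 vel 4,-3 -> gap=2, closing at 7/unit, collide at t=2/7
Pair (1,2): pos 4,13 vel -3,1 -> not approaching (rel speed -4 <= 0)
Earliest collision: t=2/7 between 0 and 1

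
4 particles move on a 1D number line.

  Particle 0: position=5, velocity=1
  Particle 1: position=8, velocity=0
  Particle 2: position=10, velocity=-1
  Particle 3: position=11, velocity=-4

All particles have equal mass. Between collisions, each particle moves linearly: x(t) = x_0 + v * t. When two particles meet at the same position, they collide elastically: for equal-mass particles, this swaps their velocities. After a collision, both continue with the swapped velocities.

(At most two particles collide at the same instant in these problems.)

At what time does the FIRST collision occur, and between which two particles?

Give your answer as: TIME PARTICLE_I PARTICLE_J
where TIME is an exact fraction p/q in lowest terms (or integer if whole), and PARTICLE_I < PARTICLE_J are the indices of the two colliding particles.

Answer: 1/3 2 3

Derivation:
Pair (0,1): pos 5,8 vel 1,0 -> gap=3, closing at 1/unit, collide at t=3
Pair (1,2): pos 8,10 vel 0,-1 -> gap=2, closing at 1/unit, collide at t=2
Pair (2,3): pos 10,11 vel -1,-4 -> gap=1, closing at 3/unit, collide at t=1/3
Earliest collision: t=1/3 between 2 and 3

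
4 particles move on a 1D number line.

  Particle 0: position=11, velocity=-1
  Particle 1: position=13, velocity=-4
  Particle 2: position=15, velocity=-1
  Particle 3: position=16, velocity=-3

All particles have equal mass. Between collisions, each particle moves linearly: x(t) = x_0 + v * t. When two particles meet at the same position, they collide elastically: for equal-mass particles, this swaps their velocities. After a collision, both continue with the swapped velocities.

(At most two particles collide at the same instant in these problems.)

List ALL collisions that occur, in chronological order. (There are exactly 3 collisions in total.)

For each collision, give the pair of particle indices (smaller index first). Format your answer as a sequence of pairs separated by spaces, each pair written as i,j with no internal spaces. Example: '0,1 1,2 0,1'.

Collision at t=1/2: particles 2 and 3 swap velocities; positions: p0=21/2 p1=11 p2=29/2 p3=29/2; velocities now: v0=-1 v1=-4 v2=-3 v3=-1
Collision at t=2/3: particles 0 and 1 swap velocities; positions: p0=31/3 p1=31/3 p2=14 p3=43/3; velocities now: v0=-4 v1=-1 v2=-3 v3=-1
Collision at t=5/2: particles 1 and 2 swap velocities; positions: p0=3 p1=17/2 p2=17/2 p3=25/2; velocities now: v0=-4 v1=-3 v2=-1 v3=-1

Answer: 2,3 0,1 1,2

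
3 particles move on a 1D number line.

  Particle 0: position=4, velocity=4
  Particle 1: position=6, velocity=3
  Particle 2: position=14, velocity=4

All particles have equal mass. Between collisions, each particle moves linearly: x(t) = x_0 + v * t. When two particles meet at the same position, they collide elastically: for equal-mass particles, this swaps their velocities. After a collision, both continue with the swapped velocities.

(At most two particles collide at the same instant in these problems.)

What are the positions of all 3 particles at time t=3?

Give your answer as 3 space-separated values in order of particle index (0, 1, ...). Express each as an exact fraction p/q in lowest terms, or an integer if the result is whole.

Collision at t=2: particles 0 and 1 swap velocities; positions: p0=12 p1=12 p2=22; velocities now: v0=3 v1=4 v2=4
Advance to t=3 (no further collisions before then); velocities: v0=3 v1=4 v2=4; positions = 15 16 26

Answer: 15 16 26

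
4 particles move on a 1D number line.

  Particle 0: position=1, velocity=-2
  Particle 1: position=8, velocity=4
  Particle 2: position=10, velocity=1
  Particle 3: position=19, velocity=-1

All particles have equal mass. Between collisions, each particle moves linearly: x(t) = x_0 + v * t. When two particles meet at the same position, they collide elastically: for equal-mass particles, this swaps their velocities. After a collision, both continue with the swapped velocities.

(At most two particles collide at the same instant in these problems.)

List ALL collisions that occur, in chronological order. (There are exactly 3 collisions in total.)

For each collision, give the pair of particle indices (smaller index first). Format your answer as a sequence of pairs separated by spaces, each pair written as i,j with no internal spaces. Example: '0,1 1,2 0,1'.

Collision at t=2/3: particles 1 and 2 swap velocities; positions: p0=-1/3 p1=32/3 p2=32/3 p3=55/3; velocities now: v0=-2 v1=1 v2=4 v3=-1
Collision at t=11/5: particles 2 and 3 swap velocities; positions: p0=-17/5 p1=61/5 p2=84/5 p3=84/5; velocities now: v0=-2 v1=1 v2=-1 v3=4
Collision at t=9/2: particles 1 and 2 swap velocities; positions: p0=-8 p1=29/2 p2=29/2 p3=26; velocities now: v0=-2 v1=-1 v2=1 v3=4

Answer: 1,2 2,3 1,2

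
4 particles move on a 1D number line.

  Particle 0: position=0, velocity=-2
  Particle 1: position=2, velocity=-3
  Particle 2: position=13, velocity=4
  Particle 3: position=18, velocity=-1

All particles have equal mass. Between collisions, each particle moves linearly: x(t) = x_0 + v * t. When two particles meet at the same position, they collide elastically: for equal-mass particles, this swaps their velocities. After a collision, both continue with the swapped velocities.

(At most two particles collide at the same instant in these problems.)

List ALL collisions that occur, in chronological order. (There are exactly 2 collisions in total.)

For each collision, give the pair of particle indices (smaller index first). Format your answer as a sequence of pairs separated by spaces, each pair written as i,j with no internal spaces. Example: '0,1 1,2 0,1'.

Collision at t=1: particles 2 and 3 swap velocities; positions: p0=-2 p1=-1 p2=17 p3=17; velocities now: v0=-2 v1=-3 v2=-1 v3=4
Collision at t=2: particles 0 and 1 swap velocities; positions: p0=-4 p1=-4 p2=16 p3=21; velocities now: v0=-3 v1=-2 v2=-1 v3=4

Answer: 2,3 0,1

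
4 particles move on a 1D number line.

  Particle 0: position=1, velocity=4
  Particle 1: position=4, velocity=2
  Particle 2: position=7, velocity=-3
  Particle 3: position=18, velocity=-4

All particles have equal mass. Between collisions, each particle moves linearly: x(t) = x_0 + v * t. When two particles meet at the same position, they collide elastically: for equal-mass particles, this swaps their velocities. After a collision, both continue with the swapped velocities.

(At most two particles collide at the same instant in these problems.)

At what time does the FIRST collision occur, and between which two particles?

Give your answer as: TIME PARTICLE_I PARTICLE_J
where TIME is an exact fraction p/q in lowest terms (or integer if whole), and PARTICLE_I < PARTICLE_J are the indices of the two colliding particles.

Pair (0,1): pos 1,4 vel 4,2 -> gap=3, closing at 2/unit, collide at t=3/2
Pair (1,2): pos 4,7 vel 2,-3 -> gap=3, closing at 5/unit, collide at t=3/5
Pair (2,3): pos 7,18 vel -3,-4 -> gap=11, closing at 1/unit, collide at t=11
Earliest collision: t=3/5 between 1 and 2

Answer: 3/5 1 2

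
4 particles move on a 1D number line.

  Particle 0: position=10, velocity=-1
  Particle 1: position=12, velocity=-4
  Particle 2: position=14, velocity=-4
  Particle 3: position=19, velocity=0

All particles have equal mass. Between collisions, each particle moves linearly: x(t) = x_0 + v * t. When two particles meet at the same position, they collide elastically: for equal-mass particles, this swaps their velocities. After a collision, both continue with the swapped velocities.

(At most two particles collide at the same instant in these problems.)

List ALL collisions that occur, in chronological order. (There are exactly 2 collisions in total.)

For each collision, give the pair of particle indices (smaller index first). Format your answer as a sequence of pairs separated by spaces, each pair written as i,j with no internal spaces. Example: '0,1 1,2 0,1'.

Collision at t=2/3: particles 0 and 1 swap velocities; positions: p0=28/3 p1=28/3 p2=34/3 p3=19; velocities now: v0=-4 v1=-1 v2=-4 v3=0
Collision at t=4/3: particles 1 and 2 swap velocities; positions: p0=20/3 p1=26/3 p2=26/3 p3=19; velocities now: v0=-4 v1=-4 v2=-1 v3=0

Answer: 0,1 1,2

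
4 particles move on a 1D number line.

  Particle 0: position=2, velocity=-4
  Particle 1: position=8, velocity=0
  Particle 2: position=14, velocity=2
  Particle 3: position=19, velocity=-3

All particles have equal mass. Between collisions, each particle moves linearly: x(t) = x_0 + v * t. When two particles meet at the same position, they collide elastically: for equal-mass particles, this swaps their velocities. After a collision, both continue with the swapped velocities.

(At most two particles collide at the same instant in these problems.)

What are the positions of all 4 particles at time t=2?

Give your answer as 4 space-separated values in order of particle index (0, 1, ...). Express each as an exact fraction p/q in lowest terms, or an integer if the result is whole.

Answer: -6 8 13 18

Derivation:
Collision at t=1: particles 2 and 3 swap velocities; positions: p0=-2 p1=8 p2=16 p3=16; velocities now: v0=-4 v1=0 v2=-3 v3=2
Advance to t=2 (no further collisions before then); velocities: v0=-4 v1=0 v2=-3 v3=2; positions = -6 8 13 18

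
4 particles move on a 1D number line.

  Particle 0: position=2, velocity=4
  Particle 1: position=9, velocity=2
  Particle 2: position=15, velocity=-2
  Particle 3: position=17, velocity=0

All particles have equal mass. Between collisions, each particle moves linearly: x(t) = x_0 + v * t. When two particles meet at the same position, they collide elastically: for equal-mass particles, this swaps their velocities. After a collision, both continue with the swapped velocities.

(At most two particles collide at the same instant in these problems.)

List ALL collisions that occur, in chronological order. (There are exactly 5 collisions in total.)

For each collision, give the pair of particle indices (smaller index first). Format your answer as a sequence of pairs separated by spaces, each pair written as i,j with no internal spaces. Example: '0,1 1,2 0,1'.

Collision at t=3/2: particles 1 and 2 swap velocities; positions: p0=8 p1=12 p2=12 p3=17; velocities now: v0=4 v1=-2 v2=2 v3=0
Collision at t=13/6: particles 0 and 1 swap velocities; positions: p0=32/3 p1=32/3 p2=40/3 p3=17; velocities now: v0=-2 v1=4 v2=2 v3=0
Collision at t=7/2: particles 1 and 2 swap velocities; positions: p0=8 p1=16 p2=16 p3=17; velocities now: v0=-2 v1=2 v2=4 v3=0
Collision at t=15/4: particles 2 and 3 swap velocities; positions: p0=15/2 p1=33/2 p2=17 p3=17; velocities now: v0=-2 v1=2 v2=0 v3=4
Collision at t=4: particles 1 and 2 swap velocities; positions: p0=7 p1=17 p2=17 p3=18; velocities now: v0=-2 v1=0 v2=2 v3=4

Answer: 1,2 0,1 1,2 2,3 1,2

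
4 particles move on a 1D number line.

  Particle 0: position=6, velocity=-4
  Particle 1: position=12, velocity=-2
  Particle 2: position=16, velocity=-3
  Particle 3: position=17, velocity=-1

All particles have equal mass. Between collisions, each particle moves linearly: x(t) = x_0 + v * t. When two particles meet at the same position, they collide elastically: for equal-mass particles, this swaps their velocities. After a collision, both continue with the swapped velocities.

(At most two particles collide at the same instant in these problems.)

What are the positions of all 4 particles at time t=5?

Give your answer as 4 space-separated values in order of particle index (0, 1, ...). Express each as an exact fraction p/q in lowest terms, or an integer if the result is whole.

Answer: -14 1 2 12

Derivation:
Collision at t=4: particles 1 and 2 swap velocities; positions: p0=-10 p1=4 p2=4 p3=13; velocities now: v0=-4 v1=-3 v2=-2 v3=-1
Advance to t=5 (no further collisions before then); velocities: v0=-4 v1=-3 v2=-2 v3=-1; positions = -14 1 2 12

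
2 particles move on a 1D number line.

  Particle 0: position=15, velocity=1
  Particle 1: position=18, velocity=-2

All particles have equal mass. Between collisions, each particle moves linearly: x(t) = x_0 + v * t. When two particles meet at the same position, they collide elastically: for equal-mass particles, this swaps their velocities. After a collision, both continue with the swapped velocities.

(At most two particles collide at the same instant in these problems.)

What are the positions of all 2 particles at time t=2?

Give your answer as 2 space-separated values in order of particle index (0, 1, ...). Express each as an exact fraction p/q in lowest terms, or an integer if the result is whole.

Answer: 14 17

Derivation:
Collision at t=1: particles 0 and 1 swap velocities; positions: p0=16 p1=16; velocities now: v0=-2 v1=1
Advance to t=2 (no further collisions before then); velocities: v0=-2 v1=1; positions = 14 17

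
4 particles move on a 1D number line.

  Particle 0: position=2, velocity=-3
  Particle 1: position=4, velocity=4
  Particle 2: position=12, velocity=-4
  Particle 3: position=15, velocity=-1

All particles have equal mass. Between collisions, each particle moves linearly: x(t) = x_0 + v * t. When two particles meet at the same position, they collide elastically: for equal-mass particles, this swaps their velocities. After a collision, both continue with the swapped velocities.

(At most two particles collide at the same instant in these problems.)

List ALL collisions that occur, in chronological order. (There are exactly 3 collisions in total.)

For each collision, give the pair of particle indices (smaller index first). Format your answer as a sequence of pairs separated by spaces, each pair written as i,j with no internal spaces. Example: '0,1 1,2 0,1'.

Collision at t=1: particles 1 and 2 swap velocities; positions: p0=-1 p1=8 p2=8 p3=14; velocities now: v0=-3 v1=-4 v2=4 v3=-1
Collision at t=11/5: particles 2 and 3 swap velocities; positions: p0=-23/5 p1=16/5 p2=64/5 p3=64/5; velocities now: v0=-3 v1=-4 v2=-1 v3=4
Collision at t=10: particles 0 and 1 swap velocities; positions: p0=-28 p1=-28 p2=5 p3=44; velocities now: v0=-4 v1=-3 v2=-1 v3=4

Answer: 1,2 2,3 0,1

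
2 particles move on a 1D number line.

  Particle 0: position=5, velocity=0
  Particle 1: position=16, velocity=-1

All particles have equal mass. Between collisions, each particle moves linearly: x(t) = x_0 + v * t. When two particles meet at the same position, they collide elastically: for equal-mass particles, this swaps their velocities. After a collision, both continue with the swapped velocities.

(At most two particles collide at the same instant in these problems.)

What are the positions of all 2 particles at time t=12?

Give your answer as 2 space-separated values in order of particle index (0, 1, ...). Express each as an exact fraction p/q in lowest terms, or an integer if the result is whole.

Answer: 4 5

Derivation:
Collision at t=11: particles 0 and 1 swap velocities; positions: p0=5 p1=5; velocities now: v0=-1 v1=0
Advance to t=12 (no further collisions before then); velocities: v0=-1 v1=0; positions = 4 5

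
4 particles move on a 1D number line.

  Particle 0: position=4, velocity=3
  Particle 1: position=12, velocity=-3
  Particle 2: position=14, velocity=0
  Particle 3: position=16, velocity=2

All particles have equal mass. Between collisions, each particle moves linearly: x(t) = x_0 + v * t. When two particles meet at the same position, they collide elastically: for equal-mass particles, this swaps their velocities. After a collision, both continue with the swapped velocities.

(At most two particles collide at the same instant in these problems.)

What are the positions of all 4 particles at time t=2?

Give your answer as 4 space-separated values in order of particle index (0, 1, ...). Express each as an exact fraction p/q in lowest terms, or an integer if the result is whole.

Collision at t=4/3: particles 0 and 1 swap velocities; positions: p0=8 p1=8 p2=14 p3=56/3; velocities now: v0=-3 v1=3 v2=0 v3=2
Advance to t=2 (no further collisions before then); velocities: v0=-3 v1=3 v2=0 v3=2; positions = 6 10 14 20

Answer: 6 10 14 20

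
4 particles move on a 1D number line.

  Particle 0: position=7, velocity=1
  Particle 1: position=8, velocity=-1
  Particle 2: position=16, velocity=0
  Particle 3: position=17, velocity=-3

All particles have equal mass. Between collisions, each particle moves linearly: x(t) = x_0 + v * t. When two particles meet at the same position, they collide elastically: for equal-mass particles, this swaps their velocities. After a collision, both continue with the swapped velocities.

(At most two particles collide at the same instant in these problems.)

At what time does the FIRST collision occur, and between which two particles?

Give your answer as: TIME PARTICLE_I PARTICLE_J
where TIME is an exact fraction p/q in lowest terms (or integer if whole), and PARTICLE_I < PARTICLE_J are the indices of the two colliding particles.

Answer: 1/3 2 3

Derivation:
Pair (0,1): pos 7,8 vel 1,-1 -> gap=1, closing at 2/unit, collide at t=1/2
Pair (1,2): pos 8,16 vel -1,0 -> not approaching (rel speed -1 <= 0)
Pair (2,3): pos 16,17 vel 0,-3 -> gap=1, closing at 3/unit, collide at t=1/3
Earliest collision: t=1/3 between 2 and 3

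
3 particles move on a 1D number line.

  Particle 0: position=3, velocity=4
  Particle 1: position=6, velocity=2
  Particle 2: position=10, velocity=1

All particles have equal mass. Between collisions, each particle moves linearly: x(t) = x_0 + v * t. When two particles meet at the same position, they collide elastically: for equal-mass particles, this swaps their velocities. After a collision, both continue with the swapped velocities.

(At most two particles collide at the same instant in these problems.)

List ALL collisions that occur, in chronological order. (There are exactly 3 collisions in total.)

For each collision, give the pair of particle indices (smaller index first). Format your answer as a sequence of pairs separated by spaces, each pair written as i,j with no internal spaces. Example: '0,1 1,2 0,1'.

Collision at t=3/2: particles 0 and 1 swap velocities; positions: p0=9 p1=9 p2=23/2; velocities now: v0=2 v1=4 v2=1
Collision at t=7/3: particles 1 and 2 swap velocities; positions: p0=32/3 p1=37/3 p2=37/3; velocities now: v0=2 v1=1 v2=4
Collision at t=4: particles 0 and 1 swap velocities; positions: p0=14 p1=14 p2=19; velocities now: v0=1 v1=2 v2=4

Answer: 0,1 1,2 0,1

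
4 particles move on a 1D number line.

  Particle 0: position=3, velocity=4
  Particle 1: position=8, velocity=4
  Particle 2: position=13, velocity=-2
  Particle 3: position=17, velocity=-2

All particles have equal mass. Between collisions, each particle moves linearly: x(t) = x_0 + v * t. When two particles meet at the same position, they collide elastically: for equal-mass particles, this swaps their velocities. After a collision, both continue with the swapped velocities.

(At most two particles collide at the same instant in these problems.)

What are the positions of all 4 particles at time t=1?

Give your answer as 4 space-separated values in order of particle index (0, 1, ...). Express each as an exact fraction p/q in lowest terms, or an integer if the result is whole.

Answer: 7 11 12 15

Derivation:
Collision at t=5/6: particles 1 and 2 swap velocities; positions: p0=19/3 p1=34/3 p2=34/3 p3=46/3; velocities now: v0=4 v1=-2 v2=4 v3=-2
Advance to t=1 (no further collisions before then); velocities: v0=4 v1=-2 v2=4 v3=-2; positions = 7 11 12 15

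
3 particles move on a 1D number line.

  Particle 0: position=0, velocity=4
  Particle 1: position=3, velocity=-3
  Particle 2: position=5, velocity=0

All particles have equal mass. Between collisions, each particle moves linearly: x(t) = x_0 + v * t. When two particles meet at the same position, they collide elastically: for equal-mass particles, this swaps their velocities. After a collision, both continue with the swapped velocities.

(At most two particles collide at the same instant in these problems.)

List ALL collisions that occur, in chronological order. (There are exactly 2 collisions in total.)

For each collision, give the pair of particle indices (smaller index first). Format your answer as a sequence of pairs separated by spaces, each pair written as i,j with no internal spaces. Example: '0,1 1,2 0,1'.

Collision at t=3/7: particles 0 and 1 swap velocities; positions: p0=12/7 p1=12/7 p2=5; velocities now: v0=-3 v1=4 v2=0
Collision at t=5/4: particles 1 and 2 swap velocities; positions: p0=-3/4 p1=5 p2=5; velocities now: v0=-3 v1=0 v2=4

Answer: 0,1 1,2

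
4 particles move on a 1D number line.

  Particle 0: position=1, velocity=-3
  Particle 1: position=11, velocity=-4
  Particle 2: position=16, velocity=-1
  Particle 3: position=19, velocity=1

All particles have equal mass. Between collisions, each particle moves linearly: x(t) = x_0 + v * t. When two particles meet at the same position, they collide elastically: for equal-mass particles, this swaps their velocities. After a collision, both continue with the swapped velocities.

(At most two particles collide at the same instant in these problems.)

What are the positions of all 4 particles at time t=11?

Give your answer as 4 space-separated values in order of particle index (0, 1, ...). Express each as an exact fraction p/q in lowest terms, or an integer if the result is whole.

Collision at t=10: particles 0 and 1 swap velocities; positions: p0=-29 p1=-29 p2=6 p3=29; velocities now: v0=-4 v1=-3 v2=-1 v3=1
Advance to t=11 (no further collisions before then); velocities: v0=-4 v1=-3 v2=-1 v3=1; positions = -33 -32 5 30

Answer: -33 -32 5 30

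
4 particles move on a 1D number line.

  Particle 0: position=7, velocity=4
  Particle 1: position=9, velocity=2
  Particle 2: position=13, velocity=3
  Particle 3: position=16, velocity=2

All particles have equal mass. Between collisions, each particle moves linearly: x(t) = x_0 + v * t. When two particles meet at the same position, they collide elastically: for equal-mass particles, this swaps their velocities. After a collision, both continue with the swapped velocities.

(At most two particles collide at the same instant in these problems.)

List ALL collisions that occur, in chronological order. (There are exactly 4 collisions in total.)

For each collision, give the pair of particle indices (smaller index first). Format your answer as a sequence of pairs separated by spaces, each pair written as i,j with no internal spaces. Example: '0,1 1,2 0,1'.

Collision at t=1: particles 0 and 1 swap velocities; positions: p0=11 p1=11 p2=16 p3=18; velocities now: v0=2 v1=4 v2=3 v3=2
Collision at t=3: particles 2 and 3 swap velocities; positions: p0=15 p1=19 p2=22 p3=22; velocities now: v0=2 v1=4 v2=2 v3=3
Collision at t=9/2: particles 1 and 2 swap velocities; positions: p0=18 p1=25 p2=25 p3=53/2; velocities now: v0=2 v1=2 v2=4 v3=3
Collision at t=6: particles 2 and 3 swap velocities; positions: p0=21 p1=28 p2=31 p3=31; velocities now: v0=2 v1=2 v2=3 v3=4

Answer: 0,1 2,3 1,2 2,3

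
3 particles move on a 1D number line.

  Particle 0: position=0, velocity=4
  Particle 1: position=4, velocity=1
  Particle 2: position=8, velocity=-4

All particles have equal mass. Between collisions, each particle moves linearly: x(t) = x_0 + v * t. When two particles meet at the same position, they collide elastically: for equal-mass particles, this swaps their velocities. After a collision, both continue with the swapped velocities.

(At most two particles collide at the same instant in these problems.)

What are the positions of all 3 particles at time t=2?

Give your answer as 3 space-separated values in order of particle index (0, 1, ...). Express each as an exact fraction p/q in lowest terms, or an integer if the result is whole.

Collision at t=4/5: particles 1 and 2 swap velocities; positions: p0=16/5 p1=24/5 p2=24/5; velocities now: v0=4 v1=-4 v2=1
Collision at t=1: particles 0 and 1 swap velocities; positions: p0=4 p1=4 p2=5; velocities now: v0=-4 v1=4 v2=1
Collision at t=4/3: particles 1 and 2 swap velocities; positions: p0=8/3 p1=16/3 p2=16/3; velocities now: v0=-4 v1=1 v2=4
Advance to t=2 (no further collisions before then); velocities: v0=-4 v1=1 v2=4; positions = 0 6 8

Answer: 0 6 8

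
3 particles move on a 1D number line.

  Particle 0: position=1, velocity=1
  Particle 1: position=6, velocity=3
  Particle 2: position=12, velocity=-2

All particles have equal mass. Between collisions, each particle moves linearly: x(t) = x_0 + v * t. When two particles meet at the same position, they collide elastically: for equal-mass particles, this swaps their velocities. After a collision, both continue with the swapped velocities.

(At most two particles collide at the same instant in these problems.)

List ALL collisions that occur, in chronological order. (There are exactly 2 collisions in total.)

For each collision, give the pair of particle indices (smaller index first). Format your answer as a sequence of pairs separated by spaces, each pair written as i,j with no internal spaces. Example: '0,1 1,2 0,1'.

Answer: 1,2 0,1

Derivation:
Collision at t=6/5: particles 1 and 2 swap velocities; positions: p0=11/5 p1=48/5 p2=48/5; velocities now: v0=1 v1=-2 v2=3
Collision at t=11/3: particles 0 and 1 swap velocities; positions: p0=14/3 p1=14/3 p2=17; velocities now: v0=-2 v1=1 v2=3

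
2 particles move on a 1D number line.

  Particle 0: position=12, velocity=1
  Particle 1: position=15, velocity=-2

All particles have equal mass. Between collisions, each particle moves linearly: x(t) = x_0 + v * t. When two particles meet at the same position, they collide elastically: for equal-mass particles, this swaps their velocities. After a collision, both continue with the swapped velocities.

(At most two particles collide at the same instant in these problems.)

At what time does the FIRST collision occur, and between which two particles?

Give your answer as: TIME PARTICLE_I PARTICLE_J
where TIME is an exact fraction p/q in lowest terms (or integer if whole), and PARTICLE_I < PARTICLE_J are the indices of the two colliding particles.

Answer: 1 0 1

Derivation:
Pair (0,1): pos 12,15 vel 1,-2 -> gap=3, closing at 3/unit, collide at t=1
Earliest collision: t=1 between 0 and 1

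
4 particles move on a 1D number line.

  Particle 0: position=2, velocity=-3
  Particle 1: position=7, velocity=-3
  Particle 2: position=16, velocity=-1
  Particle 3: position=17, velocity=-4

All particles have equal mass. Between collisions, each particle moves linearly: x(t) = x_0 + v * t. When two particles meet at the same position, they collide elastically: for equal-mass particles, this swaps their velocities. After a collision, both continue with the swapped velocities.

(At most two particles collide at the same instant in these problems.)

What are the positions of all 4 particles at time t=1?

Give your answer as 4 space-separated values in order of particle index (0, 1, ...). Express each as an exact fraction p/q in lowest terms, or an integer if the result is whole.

Answer: -1 4 13 15

Derivation:
Collision at t=1/3: particles 2 and 3 swap velocities; positions: p0=1 p1=6 p2=47/3 p3=47/3; velocities now: v0=-3 v1=-3 v2=-4 v3=-1
Advance to t=1 (no further collisions before then); velocities: v0=-3 v1=-3 v2=-4 v3=-1; positions = -1 4 13 15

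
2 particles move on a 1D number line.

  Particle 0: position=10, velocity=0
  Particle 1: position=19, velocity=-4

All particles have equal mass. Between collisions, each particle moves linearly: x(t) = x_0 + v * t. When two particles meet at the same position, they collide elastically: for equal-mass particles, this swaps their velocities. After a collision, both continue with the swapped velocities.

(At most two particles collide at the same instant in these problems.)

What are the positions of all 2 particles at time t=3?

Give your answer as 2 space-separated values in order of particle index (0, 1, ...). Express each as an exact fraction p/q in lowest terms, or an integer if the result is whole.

Answer: 7 10

Derivation:
Collision at t=9/4: particles 0 and 1 swap velocities; positions: p0=10 p1=10; velocities now: v0=-4 v1=0
Advance to t=3 (no further collisions before then); velocities: v0=-4 v1=0; positions = 7 10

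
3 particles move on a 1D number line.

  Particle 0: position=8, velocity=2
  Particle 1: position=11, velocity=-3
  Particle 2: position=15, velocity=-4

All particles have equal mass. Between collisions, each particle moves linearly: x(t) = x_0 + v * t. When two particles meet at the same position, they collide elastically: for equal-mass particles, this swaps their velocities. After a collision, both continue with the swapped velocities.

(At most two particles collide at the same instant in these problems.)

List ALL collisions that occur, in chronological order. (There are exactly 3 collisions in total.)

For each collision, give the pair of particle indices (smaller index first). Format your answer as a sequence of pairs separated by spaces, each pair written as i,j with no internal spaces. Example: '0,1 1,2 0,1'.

Collision at t=3/5: particles 0 and 1 swap velocities; positions: p0=46/5 p1=46/5 p2=63/5; velocities now: v0=-3 v1=2 v2=-4
Collision at t=7/6: particles 1 and 2 swap velocities; positions: p0=15/2 p1=31/3 p2=31/3; velocities now: v0=-3 v1=-4 v2=2
Collision at t=4: particles 0 and 1 swap velocities; positions: p0=-1 p1=-1 p2=16; velocities now: v0=-4 v1=-3 v2=2

Answer: 0,1 1,2 0,1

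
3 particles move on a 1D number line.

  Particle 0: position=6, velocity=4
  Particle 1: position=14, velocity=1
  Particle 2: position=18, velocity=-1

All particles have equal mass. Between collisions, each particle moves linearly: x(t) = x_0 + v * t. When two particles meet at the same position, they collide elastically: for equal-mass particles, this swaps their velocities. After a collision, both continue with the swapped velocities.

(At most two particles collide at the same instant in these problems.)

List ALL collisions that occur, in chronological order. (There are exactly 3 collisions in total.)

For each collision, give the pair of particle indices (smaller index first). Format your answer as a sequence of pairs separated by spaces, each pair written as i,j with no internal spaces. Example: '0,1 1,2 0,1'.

Collision at t=2: particles 1 and 2 swap velocities; positions: p0=14 p1=16 p2=16; velocities now: v0=4 v1=-1 v2=1
Collision at t=12/5: particles 0 and 1 swap velocities; positions: p0=78/5 p1=78/5 p2=82/5; velocities now: v0=-1 v1=4 v2=1
Collision at t=8/3: particles 1 and 2 swap velocities; positions: p0=46/3 p1=50/3 p2=50/3; velocities now: v0=-1 v1=1 v2=4

Answer: 1,2 0,1 1,2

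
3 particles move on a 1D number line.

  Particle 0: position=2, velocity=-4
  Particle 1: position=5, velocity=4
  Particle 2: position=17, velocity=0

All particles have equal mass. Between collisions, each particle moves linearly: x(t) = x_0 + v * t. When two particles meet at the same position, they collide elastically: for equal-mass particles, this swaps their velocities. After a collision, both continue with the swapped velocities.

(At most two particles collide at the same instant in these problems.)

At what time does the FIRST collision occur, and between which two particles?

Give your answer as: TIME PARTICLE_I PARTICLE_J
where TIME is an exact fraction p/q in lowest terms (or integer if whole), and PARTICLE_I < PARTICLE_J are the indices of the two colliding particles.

Answer: 3 1 2

Derivation:
Pair (0,1): pos 2,5 vel -4,4 -> not approaching (rel speed -8 <= 0)
Pair (1,2): pos 5,17 vel 4,0 -> gap=12, closing at 4/unit, collide at t=3
Earliest collision: t=3 between 1 and 2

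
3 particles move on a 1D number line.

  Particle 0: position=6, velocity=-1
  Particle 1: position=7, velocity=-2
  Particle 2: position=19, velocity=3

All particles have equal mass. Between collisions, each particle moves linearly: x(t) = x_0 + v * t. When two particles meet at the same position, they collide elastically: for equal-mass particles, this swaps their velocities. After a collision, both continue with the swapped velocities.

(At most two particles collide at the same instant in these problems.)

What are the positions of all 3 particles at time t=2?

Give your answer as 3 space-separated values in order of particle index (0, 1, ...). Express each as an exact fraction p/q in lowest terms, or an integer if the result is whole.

Collision at t=1: particles 0 and 1 swap velocities; positions: p0=5 p1=5 p2=22; velocities now: v0=-2 v1=-1 v2=3
Advance to t=2 (no further collisions before then); velocities: v0=-2 v1=-1 v2=3; positions = 3 4 25

Answer: 3 4 25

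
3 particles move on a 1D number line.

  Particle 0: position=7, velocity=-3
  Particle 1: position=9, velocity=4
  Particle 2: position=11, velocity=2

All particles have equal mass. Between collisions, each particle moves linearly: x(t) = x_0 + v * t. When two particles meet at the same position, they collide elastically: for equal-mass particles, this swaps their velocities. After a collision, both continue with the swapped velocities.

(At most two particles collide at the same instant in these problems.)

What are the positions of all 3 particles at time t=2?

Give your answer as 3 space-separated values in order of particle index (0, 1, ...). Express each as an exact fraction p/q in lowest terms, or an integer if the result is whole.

Collision at t=1: particles 1 and 2 swap velocities; positions: p0=4 p1=13 p2=13; velocities now: v0=-3 v1=2 v2=4
Advance to t=2 (no further collisions before then); velocities: v0=-3 v1=2 v2=4; positions = 1 15 17

Answer: 1 15 17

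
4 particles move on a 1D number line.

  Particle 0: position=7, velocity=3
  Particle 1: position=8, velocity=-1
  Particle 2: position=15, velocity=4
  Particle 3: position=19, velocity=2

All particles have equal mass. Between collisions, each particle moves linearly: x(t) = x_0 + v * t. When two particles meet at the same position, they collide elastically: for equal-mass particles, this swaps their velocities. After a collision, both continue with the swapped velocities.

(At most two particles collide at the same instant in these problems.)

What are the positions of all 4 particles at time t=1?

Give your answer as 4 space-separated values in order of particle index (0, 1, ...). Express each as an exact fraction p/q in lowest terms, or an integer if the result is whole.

Collision at t=1/4: particles 0 and 1 swap velocities; positions: p0=31/4 p1=31/4 p2=16 p3=39/2; velocities now: v0=-1 v1=3 v2=4 v3=2
Advance to t=1 (no further collisions before then); velocities: v0=-1 v1=3 v2=4 v3=2; positions = 7 10 19 21

Answer: 7 10 19 21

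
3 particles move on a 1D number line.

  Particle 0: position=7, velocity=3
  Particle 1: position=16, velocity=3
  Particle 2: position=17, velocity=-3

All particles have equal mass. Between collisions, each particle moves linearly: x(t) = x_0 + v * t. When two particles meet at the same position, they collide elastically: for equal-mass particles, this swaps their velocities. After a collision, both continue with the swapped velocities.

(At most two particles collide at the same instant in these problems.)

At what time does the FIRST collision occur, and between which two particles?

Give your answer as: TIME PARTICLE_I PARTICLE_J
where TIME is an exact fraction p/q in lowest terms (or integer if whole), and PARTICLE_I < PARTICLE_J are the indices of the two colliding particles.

Answer: 1/6 1 2

Derivation:
Pair (0,1): pos 7,16 vel 3,3 -> not approaching (rel speed 0 <= 0)
Pair (1,2): pos 16,17 vel 3,-3 -> gap=1, closing at 6/unit, collide at t=1/6
Earliest collision: t=1/6 between 1 and 2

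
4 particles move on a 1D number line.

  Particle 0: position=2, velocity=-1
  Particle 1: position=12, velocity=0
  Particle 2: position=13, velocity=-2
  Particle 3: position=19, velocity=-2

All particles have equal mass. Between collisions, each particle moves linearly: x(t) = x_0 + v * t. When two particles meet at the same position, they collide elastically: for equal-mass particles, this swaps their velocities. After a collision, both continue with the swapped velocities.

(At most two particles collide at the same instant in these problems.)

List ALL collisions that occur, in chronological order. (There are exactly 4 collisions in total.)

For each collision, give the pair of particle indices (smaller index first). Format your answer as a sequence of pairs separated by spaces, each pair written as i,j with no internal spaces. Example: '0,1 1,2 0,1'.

Answer: 1,2 2,3 0,1 1,2

Derivation:
Collision at t=1/2: particles 1 and 2 swap velocities; positions: p0=3/2 p1=12 p2=12 p3=18; velocities now: v0=-1 v1=-2 v2=0 v3=-2
Collision at t=7/2: particles 2 and 3 swap velocities; positions: p0=-3/2 p1=6 p2=12 p3=12; velocities now: v0=-1 v1=-2 v2=-2 v3=0
Collision at t=11: particles 0 and 1 swap velocities; positions: p0=-9 p1=-9 p2=-3 p3=12; velocities now: v0=-2 v1=-1 v2=-2 v3=0
Collision at t=17: particles 1 and 2 swap velocities; positions: p0=-21 p1=-15 p2=-15 p3=12; velocities now: v0=-2 v1=-2 v2=-1 v3=0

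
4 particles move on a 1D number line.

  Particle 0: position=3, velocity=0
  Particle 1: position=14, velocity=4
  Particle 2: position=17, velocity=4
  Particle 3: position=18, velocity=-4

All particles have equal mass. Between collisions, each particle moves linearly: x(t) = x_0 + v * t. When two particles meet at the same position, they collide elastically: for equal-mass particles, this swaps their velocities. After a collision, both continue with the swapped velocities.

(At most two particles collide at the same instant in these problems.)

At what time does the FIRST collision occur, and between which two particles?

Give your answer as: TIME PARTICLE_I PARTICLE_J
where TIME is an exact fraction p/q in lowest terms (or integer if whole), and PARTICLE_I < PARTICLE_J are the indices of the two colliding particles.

Answer: 1/8 2 3

Derivation:
Pair (0,1): pos 3,14 vel 0,4 -> not approaching (rel speed -4 <= 0)
Pair (1,2): pos 14,17 vel 4,4 -> not approaching (rel speed 0 <= 0)
Pair (2,3): pos 17,18 vel 4,-4 -> gap=1, closing at 8/unit, collide at t=1/8
Earliest collision: t=1/8 between 2 and 3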